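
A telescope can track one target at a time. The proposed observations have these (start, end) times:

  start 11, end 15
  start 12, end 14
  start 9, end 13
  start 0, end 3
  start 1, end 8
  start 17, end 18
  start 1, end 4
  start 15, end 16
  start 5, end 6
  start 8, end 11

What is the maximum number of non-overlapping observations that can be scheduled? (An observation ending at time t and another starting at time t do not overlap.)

6

Greedy by earliest finish: after sorting by end time, pick each interval compatible with the last pick.
Sorted by end: (0,3)  (1,4)  (5,6)  (1,8)  (8,11)  (9,13)  (12,14)  (11,15)  (15,16)  (17,18)
take (0,3); take (5,6); skip (1,8); take (8,11); take (12,14); skip (11,15); take (15,16); take (17,18).
Selected 6 observations.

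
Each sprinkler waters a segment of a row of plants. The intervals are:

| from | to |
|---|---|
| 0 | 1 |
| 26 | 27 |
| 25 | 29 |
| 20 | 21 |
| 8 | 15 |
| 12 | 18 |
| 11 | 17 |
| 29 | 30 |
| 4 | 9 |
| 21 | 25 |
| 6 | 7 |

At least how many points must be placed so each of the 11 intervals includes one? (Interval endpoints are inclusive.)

Process intervals by earliest right end; each time one isn't hit yet, stab at its right endpoint.
Sorted: [0,1] [6,7] [4,9] [8,15] [11,17] [12,18] [20,21] [21,25] [26,27] [25,29] [29,30]
{[0,1]} hit by 1; {[6,7],[4,9]} hit by 7; {[8,15],[11,17],[12,18]} hit by 15; {[20,21],[21,25]} hit by 21; {[26,27],[25,29]} hit by 27; {[29,30]} hit by 30.
Points: 1, 7, 15, 21, 27, 30 (6 total).

6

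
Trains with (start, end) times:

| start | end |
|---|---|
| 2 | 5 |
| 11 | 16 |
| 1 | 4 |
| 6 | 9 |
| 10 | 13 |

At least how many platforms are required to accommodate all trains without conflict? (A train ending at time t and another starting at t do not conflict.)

2

Count concurrent intervals with a sweep; the peak is the room count.
starts: [1, 2, 6, 10, 11]
ends:   [4, 5, 9, 13, 16]
s1→1 s2→2  — peak 2.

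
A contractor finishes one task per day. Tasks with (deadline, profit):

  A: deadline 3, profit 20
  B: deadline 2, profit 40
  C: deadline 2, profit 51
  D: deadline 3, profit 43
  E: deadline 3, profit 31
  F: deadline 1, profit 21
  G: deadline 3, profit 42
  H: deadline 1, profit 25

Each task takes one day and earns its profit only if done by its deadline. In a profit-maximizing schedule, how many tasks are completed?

3

Take jobs in profit order; each goes to the latest open slot no later than its deadline.
By profit: C(d2,51), D(d3,43), G(d3,42), B(d2,40), E(d3,31), H(d1,25), F(d1,21), A(d3,20)
C→slot 2; D→slot 3; G→slot 1; B skipped; E skipped; H skipped; F skipped; A skipped.
3 of 8 scheduled.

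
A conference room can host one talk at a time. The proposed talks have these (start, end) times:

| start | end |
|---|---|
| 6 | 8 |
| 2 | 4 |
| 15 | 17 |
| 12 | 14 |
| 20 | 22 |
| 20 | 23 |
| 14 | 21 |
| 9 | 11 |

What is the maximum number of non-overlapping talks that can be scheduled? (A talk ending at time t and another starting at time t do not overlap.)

6

Order by finish time; keep every interval that doesn't clash with the previous kept one.
By end time: (2,4), (6,8), (9,11), (12,14), (15,17), (14,21), (20,22), (20,23).
Pick (2,4); next start ≥ 4 → (6,8); next start ≥ 8 → (9,11); next start ≥ 11 → (12,14); next start ≥ 14 → (15,17); next start ≥ 17 → (20,22).
Selected 6 talks.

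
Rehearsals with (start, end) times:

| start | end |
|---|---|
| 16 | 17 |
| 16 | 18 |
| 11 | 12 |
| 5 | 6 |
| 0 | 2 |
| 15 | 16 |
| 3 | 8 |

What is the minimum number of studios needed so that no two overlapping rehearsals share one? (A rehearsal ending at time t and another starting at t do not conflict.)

starts: [0, 3, 5, 11, 15, 16, 16]
ends:   [2, 6, 8, 12, 16, 17, 18]
s0→1 e2→0 s3→1 s5→2  — peak 2.

2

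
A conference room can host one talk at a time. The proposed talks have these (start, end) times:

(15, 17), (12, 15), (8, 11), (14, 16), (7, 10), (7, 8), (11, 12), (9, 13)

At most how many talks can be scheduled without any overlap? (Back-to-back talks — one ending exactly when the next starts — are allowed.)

5

By end time: (7,8), (7,10), (8,11), (11,12), (9,13), (12,15), (14,16), (15,17).
Pick (7,8); next start ≥ 8 → (8,11); next start ≥ 11 → (11,12); next start ≥ 12 → (12,15); next start ≥ 15 → (15,17).
Selected 5 talks.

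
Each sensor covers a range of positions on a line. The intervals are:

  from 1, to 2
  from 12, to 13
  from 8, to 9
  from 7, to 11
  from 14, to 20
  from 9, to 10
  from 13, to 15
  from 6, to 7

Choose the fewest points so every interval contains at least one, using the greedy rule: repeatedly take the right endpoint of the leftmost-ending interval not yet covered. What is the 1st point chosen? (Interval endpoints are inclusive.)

2

By right end: [1,2]  [6,7]  [8,9]  [9,10]  [7,11]  [12,13]  [13,15]  [14,20]
[1,2] uncovered → point at 2; [6,7] uncovered → point at 7; [8,9] uncovered → point at 9; [12,13] uncovered → point at 13; [14,20] uncovered → point at 20.
Points: 2, 7, 9, 13, 20 (5 total).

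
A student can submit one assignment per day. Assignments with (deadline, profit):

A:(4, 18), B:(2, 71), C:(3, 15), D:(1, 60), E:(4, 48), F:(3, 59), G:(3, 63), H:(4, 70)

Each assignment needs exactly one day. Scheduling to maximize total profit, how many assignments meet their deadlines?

4

Take jobs in profit order; each goes to the latest open slot no later than its deadline.
By profit: B(d2,71), H(d4,70), G(d3,63), D(d1,60), F(d3,59), E(d4,48), A(d4,18), C(d3,15)
B→slot 2; H→slot 4; G→slot 3; D→slot 1; F skipped; E skipped; A skipped; C skipped.
4 of 8 scheduled.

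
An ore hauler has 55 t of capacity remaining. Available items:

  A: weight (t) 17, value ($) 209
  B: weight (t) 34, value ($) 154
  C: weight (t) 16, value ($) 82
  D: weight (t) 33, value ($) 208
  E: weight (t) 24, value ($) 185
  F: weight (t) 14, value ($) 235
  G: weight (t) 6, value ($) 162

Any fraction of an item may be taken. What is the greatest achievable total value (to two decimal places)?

Ratios (sorted): G 27.00, F 16.79, A 12.29, E 7.71, D 6.30, C 5.12, B 4.53
take G (6 @ 162); take F (14 @ 235); take A (17 @ 209); take 18/24 of E → 138.75. Capacity used 55/55.
Total value = 744.75

744.75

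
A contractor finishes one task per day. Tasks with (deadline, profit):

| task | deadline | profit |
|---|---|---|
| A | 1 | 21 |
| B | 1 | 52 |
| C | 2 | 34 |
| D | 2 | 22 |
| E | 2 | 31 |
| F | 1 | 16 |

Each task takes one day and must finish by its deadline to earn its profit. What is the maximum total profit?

Take jobs in profit order; each goes to the latest open slot no later than its deadline.
By profit: B(d1,52), C(d2,34), E(d2,31), D(d2,22), A(d1,21), F(d1,16)
B→slot 1; C→slot 2; E skipped; D skipped; A skipped; F skipped.
Profit = 52 + 34 = 86

86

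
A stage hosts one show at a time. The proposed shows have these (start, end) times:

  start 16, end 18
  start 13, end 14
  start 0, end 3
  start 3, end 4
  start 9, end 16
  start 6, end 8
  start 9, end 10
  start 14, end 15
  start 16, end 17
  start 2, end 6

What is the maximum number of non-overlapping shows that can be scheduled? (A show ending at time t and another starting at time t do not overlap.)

7

Greedy by earliest finish: after sorting by end time, pick each interval compatible with the last pick.
Sorted by end: (0,3)  (3,4)  (2,6)  (6,8)  (9,10)  (13,14)  (14,15)  (9,16)  (16,17)  (16,18)
take (0,3); take (3,4); skip (2,6); take (6,8); take (9,10); take (13,14); take (14,15); take (16,17).
Selected 7 shows.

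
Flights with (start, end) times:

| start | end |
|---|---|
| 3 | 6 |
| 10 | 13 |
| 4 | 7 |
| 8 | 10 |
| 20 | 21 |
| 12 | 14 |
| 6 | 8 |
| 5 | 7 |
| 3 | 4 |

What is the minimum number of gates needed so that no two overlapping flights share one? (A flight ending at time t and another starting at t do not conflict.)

3

Events (time:±→running): 3:+→1 3:+→2 4:-→1 4:+→2 5:+→3 … peak 3.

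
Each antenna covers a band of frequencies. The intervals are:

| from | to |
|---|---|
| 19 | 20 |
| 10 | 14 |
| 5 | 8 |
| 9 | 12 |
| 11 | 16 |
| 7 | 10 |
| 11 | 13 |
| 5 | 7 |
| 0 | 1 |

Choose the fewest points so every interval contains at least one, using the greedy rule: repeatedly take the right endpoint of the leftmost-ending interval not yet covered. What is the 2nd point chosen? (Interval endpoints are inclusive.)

7

Sorted: [0,1] [5,7] [5,8] [7,10] [9,12] [11,13] [10,14] [11,16] [19,20]
{[0,1]} hit by 1; {[5,7],[5,8],[7,10]} hit by 7; {[9,12],[11,13],[10,14],[11,16]} hit by 12; {[19,20]} hit by 20.
Points: 1, 7, 12, 20 (4 total).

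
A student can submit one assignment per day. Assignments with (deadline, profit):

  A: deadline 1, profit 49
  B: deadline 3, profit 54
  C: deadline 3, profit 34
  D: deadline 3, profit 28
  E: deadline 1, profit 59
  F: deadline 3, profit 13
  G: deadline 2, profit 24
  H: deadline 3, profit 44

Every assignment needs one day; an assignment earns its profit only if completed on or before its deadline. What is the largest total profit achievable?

By profit: E(d1,59), B(d3,54), A(d1,49), H(d3,44), C(d3,34), D(d3,28), G(d2,24), F(d3,13)
E→slot 1; B→slot 3; A skipped; H→slot 2; C skipped; D skipped; G skipped; F skipped.
Profit = 59 + 44 + 54 = 157

157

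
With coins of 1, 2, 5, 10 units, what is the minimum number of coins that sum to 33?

Use the largest denomination that fits, subtract, and repeat.
33 − 3×10→3 − 1×2→1 − 1×1→0
Total coins = 3 + 1 + 1 = 5

5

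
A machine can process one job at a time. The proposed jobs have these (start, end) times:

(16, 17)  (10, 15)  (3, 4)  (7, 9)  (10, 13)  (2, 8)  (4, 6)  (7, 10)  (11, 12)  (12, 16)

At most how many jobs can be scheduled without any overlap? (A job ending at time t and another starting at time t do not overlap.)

By end time: (3,4), (4,6), (2,8), (7,9), (7,10), (11,12), (10,13), (10,15), (12,16), (16,17).
Pick (3,4); next start ≥ 4 → (4,6); next start ≥ 6 → (7,9); next start ≥ 9 → (11,12); next start ≥ 12 → (12,16); next start ≥ 16 → (16,17).
Selected 6 jobs.

6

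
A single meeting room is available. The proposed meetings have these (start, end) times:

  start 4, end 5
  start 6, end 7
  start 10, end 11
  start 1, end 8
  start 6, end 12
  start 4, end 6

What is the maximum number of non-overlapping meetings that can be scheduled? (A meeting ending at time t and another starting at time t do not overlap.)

3

Sort by end time and greedily take each interval whose start is ≥ the last chosen end.
Sorted by end: (4,5)  (4,6)  (6,7)  (1,8)  (10,11)  (6,12)
take (4,5); take (6,7); take (10,11); skip (6,12).
Selected 3 meetings.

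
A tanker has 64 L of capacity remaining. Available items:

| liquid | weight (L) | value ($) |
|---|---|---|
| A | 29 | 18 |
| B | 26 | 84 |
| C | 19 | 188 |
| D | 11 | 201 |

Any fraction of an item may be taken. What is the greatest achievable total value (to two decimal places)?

477.97

Sort by value per unit weight and fill in that order.
Ratios (sorted): D 18.27, C 9.89, B 3.23, A 0.62
take D (11 @ 201); take C (19 @ 188); take B (26 @ 84); take 8/29 of A → 4.97. Capacity used 64/64.
Total value = 477.97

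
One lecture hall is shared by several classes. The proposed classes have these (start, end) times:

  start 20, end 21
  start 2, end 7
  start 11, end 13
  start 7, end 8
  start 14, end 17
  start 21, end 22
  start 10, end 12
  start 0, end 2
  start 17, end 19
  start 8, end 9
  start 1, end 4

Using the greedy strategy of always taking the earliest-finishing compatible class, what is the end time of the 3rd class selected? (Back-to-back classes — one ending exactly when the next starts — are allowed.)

8

Sort by end time and greedily take each interval whose start is ≥ the last chosen end.
Sorted by end: (0,2)  (1,4)  (2,7)  (7,8)  (8,9)  (10,12)  (11,13)  (14,17)  (17,19)  (20,21)  (21,22)
take (0,2); skip (1,4); take (2,7); take (7,8); take (8,9); take (10,12); skip (11,13); take (14,17); take (17,19); take (20,21); take (21,22).
Selected: (0,2) (2,7) (7,8) (8,9) (10,12) (14,17) (17,19) (20,21) (21,22)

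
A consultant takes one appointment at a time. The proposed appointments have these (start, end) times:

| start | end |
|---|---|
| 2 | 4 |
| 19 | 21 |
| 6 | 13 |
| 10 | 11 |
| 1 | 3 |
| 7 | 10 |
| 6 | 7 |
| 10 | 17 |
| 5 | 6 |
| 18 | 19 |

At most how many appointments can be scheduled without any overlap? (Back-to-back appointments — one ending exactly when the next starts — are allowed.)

7

By end time: (1,3), (2,4), (5,6), (6,7), (7,10), (10,11), (6,13), (10,17), (18,19), (19,21).
Pick (1,3); next start ≥ 3 → (5,6); next start ≥ 6 → (6,7); next start ≥ 7 → (7,10); next start ≥ 10 → (10,11); next start ≥ 11 → (18,19); next start ≥ 19 → (19,21).
Selected 7 appointments.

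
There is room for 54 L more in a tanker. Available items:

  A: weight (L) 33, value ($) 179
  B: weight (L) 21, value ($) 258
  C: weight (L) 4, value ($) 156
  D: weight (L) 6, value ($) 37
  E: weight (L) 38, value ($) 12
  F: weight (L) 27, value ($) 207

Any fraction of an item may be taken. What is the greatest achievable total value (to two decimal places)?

633.33

Greedy by value/weight ratio, highest first.
Ratios (sorted): C 39.00, B 12.29, F 7.67, D 6.17, A 5.42, E 0.32
take C (4 @ 156); take B (21 @ 258); take F (27 @ 207); take 2/6 of D → 12.33. Capacity used 54/54.
Total value = 633.33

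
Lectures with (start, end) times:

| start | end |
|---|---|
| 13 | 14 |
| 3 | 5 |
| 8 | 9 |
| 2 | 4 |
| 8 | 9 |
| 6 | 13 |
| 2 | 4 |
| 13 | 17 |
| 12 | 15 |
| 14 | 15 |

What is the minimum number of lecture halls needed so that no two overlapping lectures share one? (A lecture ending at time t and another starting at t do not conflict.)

3

Events (time:±→running): 2:+→1 2:+→2 3:+→3 … peak 3.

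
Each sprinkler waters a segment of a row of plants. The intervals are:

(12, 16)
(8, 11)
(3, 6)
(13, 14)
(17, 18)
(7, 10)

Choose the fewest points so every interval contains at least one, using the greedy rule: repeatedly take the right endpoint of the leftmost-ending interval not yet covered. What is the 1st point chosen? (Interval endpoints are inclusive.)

Process intervals by earliest right end; each time one isn't hit yet, stab at its right endpoint.
Sorted: [3,6] [7,10] [8,11] [13,14] [12,16] [17,18]
{[3,6]} hit by 6; {[7,10],[8,11]} hit by 10; {[13,14],[12,16]} hit by 14; {[17,18]} hit by 18.
Points: 6, 10, 14, 18 (4 total).

6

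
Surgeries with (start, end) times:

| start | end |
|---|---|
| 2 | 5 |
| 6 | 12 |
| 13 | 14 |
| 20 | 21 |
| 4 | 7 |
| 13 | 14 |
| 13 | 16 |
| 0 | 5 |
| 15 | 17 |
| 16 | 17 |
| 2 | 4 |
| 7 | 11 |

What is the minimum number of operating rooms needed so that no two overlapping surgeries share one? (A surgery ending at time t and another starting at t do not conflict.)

3

The answer is the maximum number of intervals overlapping at any instant.
Events (time:±→running): 0:+→1 2:+→2 2:+→3 … peak 3.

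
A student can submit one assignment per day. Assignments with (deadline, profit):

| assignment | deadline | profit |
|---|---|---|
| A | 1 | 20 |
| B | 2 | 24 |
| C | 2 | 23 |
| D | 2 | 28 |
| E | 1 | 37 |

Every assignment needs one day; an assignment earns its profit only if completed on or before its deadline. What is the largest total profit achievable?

65

Sort by profit descending; place each in the latest free slot ≤ its deadline.
Profit order: E=37 D=28 B=24 C=23 A=20
Assign: E→slot 1, D→slot 2, B skipped, C skipped, A skipped.
Slots: [1:E] [2:D]
Profit = 37 + 28 = 65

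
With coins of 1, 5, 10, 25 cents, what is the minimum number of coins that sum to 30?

2

Greedy: take as many of the largest coin as possible, then repeat with the remainder.
30 − 1×25→5 − 1×5→0
Total coins = 1 + 1 = 2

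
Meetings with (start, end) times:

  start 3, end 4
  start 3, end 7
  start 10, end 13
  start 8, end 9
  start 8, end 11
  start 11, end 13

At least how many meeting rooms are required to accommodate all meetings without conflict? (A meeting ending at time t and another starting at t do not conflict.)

2

Count concurrent intervals with a sweep; the peak is the room count.
Events (time:±→running): 3:+→1 3:+→2 … peak 2.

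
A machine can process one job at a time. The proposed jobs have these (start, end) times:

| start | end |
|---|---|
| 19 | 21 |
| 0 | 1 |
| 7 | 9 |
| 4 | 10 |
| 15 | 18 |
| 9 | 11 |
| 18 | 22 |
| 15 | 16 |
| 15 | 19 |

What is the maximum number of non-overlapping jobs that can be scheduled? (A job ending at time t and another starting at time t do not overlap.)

Sorted by end: (0,1)  (7,9)  (4,10)  (9,11)  (15,16)  (15,18)  (15,19)  (19,21)  (18,22)
take (0,1); take (7,9); skip (4,10); take (9,11); take (15,16); take (19,21); skip (18,22).
Selected 5 jobs.

5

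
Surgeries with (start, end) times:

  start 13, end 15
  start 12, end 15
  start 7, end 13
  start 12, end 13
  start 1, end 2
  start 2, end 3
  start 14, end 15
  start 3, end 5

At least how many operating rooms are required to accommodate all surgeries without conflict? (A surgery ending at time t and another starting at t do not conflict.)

3

starts: [1, 2, 3, 7, 12, 12, 13, 14]
ends:   [2, 3, 5, 13, 13, 15, 15, 15]
s1→1 e2→0 s2→1 e3→0 s3→1 e5→0 s7→1 s12→2 s12→3  — peak 3.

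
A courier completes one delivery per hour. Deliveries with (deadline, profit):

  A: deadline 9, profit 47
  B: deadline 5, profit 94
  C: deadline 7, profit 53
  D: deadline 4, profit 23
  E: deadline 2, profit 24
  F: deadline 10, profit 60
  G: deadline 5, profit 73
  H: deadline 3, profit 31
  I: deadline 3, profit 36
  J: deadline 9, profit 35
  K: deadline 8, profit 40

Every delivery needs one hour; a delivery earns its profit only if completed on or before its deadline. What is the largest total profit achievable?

493

Profit order: B=94 G=73 F=60 C=53 A=47 K=40 I=36 J=35 H=31 E=24 D=23
Assign: B→slot 5, G→slot 4, F→slot 10, C→slot 7, A→slot 9, K→slot 8, I→slot 3, J→slot 6, H→slot 2, E→slot 1, D skipped.
Slots: [1:E] [2:H] [3:I] [4:G] [5:B] [6:J] [7:C] [8:K] [9:A] [10:F]
Profit = 24 + 31 + 36 + 73 + 94 + 35 + 53 + 40 + 47 + 60 = 493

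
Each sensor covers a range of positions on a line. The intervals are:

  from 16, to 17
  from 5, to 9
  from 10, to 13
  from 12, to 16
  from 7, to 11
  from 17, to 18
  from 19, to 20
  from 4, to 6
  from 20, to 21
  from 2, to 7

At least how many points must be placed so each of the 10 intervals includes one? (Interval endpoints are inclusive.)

5

Process intervals by earliest right end; each time one isn't hit yet, stab at its right endpoint.
Sorted: [4,6] [2,7] [5,9] [7,11] [10,13] [12,16] [16,17] [17,18] [19,20] [20,21]
{[4,6],[2,7],[5,9]} hit by 6; {[7,11],[10,13]} hit by 11; {[12,16],[16,17]} hit by 16; {[17,18]} hit by 18; {[19,20],[20,21]} hit by 20.
Points: 6, 11, 16, 18, 20 (5 total).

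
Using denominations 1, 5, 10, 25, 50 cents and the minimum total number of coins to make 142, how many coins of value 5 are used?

1

Greedy: take as many of the largest coin as possible, then repeat with the remainder.
142 = 2×50 + 1×25 + 1×10 + 1×5 + 2×1
Count of 5: 1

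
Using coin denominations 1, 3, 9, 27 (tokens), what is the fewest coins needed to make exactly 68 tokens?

6

Greedy: take as many of the largest coin as possible, then repeat with the remainder.
68 = 2×27 + 1×9 + 1×3 + 2×1
Total coins = 2 + 1 + 1 + 2 = 6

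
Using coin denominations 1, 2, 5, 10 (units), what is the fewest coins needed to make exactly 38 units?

Greedy: take as many of the largest coin as possible, then repeat with the remainder.
38 − 3×10→8 − 1×5→3 − 1×2→1 − 1×1→0
Total coins = 3 + 1 + 1 + 1 = 6

6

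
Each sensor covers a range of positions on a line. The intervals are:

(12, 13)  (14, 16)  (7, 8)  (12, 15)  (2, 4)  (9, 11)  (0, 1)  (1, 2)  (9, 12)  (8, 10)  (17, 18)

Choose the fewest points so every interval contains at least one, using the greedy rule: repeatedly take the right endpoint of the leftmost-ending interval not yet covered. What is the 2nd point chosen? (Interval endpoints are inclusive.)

Process intervals by earliest right end; each time one isn't hit yet, stab at its right endpoint.
By right end: [0,1]  [1,2]  [2,4]  [7,8]  [8,10]  [9,11]  [9,12]  [12,13]  [12,15]  [14,16]  [17,18]
[0,1] uncovered → point at 1; [2,4] uncovered → point at 4; [7,8] uncovered → point at 8; [9,11] uncovered → point at 11; [12,13] uncovered → point at 13; [14,16] uncovered → point at 16; [17,18] uncovered → point at 18.
Points: 1, 4, 8, 11, 13, 16, 18 (7 total).

4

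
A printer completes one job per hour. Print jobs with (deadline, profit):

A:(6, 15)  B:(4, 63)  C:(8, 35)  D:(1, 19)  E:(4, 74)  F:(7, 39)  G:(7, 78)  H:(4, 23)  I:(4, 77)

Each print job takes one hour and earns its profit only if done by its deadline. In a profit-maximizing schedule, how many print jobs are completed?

By profit: G(d7,78), I(d4,77), E(d4,74), B(d4,63), F(d7,39), C(d8,35), H(d4,23), D(d1,19), A(d6,15)
G→slot 7; I→slot 4; E→slot 3; B→slot 2; F→slot 6; C→slot 8; H→slot 1; D skipped; A→slot 5.
8 of 9 scheduled.

8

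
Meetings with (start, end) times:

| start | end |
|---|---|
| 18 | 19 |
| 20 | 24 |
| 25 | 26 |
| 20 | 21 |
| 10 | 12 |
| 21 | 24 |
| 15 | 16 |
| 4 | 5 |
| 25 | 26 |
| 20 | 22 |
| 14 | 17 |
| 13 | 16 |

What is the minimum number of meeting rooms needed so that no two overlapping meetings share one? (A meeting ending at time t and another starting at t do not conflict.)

Count concurrent intervals with a sweep; the peak is the room count.
starts: [4, 10, 13, 14, 15, 18, 20, 20, 20, 21, 25, 25]
ends:   [5, 12, 16, 16, 17, 19, 21, 22, 24, 24, 26, 26]
s4→1 e5→0 s10→1 e12→0 s13→1 s14→2 s15→3  — peak 3.

3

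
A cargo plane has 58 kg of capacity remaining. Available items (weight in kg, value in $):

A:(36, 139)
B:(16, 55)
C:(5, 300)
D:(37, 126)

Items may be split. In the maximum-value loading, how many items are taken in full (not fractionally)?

Order: C (300/5=60.00) > A (139/36=3.86) > B (55/16=3.44) > D (126/37=3.41)
Fill: take C (5 @ 300) → take A (36 @ 139) → take B (16 @ 55) → take 1/37 of D → 3.41; 58/58 used.
3 item(s) taken whole; one partial (take 1/37 of D).

3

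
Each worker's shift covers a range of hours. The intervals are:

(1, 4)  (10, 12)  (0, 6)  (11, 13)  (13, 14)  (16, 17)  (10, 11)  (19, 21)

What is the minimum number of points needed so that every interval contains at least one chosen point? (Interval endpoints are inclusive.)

5

Sort by right endpoint; whenever an interval is uncovered, place a point at its right end.
Sorted: [1,4] [0,6] [10,11] [10,12] [11,13] [13,14] [16,17] [19,21]
{[1,4],[0,6]} hit by 4; {[10,11],[10,12],[11,13]} hit by 11; {[13,14]} hit by 14; {[16,17]} hit by 17; {[19,21]} hit by 21.
Points: 4, 11, 14, 17, 21 (5 total).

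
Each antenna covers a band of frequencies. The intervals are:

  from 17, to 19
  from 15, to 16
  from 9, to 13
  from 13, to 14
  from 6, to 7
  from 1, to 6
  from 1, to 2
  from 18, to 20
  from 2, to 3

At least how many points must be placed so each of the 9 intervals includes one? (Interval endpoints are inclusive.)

5

Sort by right endpoint; whenever an interval is uncovered, place a point at its right end.
By right end: [1,2]  [2,3]  [1,6]  [6,7]  [9,13]  [13,14]  [15,16]  [17,19]  [18,20]
[1,2] uncovered → point at 2; [6,7] uncovered → point at 7; [9,13] uncovered → point at 13; [15,16] uncovered → point at 16; [17,19] uncovered → point at 19.
Points: 2, 7, 13, 16, 19 (5 total).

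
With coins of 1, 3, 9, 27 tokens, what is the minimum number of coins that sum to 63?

63 = 2×27 + 1×9
Total coins = 2 + 1 = 3

3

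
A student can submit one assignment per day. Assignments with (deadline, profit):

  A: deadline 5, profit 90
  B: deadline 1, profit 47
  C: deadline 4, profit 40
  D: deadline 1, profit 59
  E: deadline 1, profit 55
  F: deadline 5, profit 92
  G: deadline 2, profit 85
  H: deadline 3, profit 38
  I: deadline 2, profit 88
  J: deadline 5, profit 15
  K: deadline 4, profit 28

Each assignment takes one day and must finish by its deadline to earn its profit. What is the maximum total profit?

Profit order: F=92 A=90 I=88 G=85 D=59 E=55 B=47 C=40 H=38 K=28 J=15
Assign: F→slot 5, A→slot 4, I→slot 2, G→slot 1, D skipped, E skipped, B skipped, C→slot 3, H skipped, K skipped, J skipped.
Slots: [1:G] [2:I] [3:C] [4:A] [5:F]
Profit = 85 + 88 + 40 + 90 + 92 = 395

395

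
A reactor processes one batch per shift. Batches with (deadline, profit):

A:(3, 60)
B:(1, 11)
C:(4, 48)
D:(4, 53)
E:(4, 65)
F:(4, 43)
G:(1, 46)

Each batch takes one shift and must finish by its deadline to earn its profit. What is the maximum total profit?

Sort by profit descending; place each in the latest free slot ≤ its deadline.
Profit order: E=65 A=60 D=53 C=48 G=46 F=43 B=11
Assign: E→slot 4, A→slot 3, D→slot 2, C→slot 1, G skipped, F skipped, B skipped.
Slots: [1:C] [2:D] [3:A] [4:E]
Profit = 48 + 53 + 60 + 65 = 226

226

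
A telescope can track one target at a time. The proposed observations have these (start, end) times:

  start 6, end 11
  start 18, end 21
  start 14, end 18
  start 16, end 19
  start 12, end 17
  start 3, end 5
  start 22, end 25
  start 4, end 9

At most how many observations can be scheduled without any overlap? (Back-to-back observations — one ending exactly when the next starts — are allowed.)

5

Sort by end time and greedily take each interval whose start is ≥ the last chosen end.
Sorted by end: (3,5)  (4,9)  (6,11)  (12,17)  (14,18)  (16,19)  (18,21)  (22,25)
take (3,5); skip (4,9); take (6,11); take (12,17); skip (14,18); take (18,21); take (22,25).
Selected 5 observations.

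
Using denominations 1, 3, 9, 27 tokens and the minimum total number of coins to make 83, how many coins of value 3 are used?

0

83 − 3×27→2 − 2×1→0
Count of 3: 0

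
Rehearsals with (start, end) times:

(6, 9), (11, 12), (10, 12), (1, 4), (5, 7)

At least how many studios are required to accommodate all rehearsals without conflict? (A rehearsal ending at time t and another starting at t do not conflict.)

2

starts: [1, 5, 6, 10, 11]
ends:   [4, 7, 9, 12, 12]
s1→1 e4→0 s5→1 s6→2  — peak 2.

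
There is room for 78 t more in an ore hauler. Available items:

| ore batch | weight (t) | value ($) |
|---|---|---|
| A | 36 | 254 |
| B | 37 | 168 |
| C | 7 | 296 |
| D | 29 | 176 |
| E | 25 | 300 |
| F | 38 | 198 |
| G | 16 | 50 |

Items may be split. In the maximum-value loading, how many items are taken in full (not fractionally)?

3

Greedy by value/weight ratio, highest first.
Ratios (sorted): C 42.29, E 12.00, A 7.06, D 6.07, F 5.21, B 4.54, G 3.12
take C (7 @ 296); take E (25 @ 300); take A (36 @ 254); take 10/29 of D → 60.69. Capacity used 78/78.
3 item(s) taken whole; one partial (take 10/29 of D).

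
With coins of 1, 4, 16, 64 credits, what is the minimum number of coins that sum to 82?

82 − 1×64→18 − 1×16→2 − 2×1→0
Total coins = 1 + 1 + 2 = 4

4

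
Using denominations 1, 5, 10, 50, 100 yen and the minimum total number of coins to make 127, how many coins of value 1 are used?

2

Use the largest denomination that fits, subtract, and repeat.
127 = 1×100 + 2×10 + 1×5 + 2×1
Count of 1: 2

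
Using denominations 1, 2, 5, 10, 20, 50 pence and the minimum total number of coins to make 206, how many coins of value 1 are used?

1

Greedy: take as many of the largest coin as possible, then repeat with the remainder.
206 = 4×50 + 1×5 + 1×1
Count of 1: 1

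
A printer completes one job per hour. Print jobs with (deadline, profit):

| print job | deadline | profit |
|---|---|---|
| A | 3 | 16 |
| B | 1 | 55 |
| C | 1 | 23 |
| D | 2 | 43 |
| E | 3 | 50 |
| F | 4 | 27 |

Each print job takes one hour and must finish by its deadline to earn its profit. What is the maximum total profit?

175

By profit: B(d1,55), E(d3,50), D(d2,43), F(d4,27), C(d1,23), A(d3,16)
B→slot 1; E→slot 3; D→slot 2; F→slot 4; C skipped; A skipped.
Profit = 55 + 43 + 50 + 27 = 175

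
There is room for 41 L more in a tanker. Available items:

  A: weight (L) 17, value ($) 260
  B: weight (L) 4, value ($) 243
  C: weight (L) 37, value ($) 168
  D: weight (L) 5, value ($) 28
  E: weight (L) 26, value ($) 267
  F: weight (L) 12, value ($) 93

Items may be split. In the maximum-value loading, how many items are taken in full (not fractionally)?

2

Sort by value per unit weight and fill in that order.
Order: B (243/4=60.75) > A (260/17=15.29) > E (267/26=10.27) > F (93/12=7.75) > D (28/5=5.60) > C (168/37=4.54)
Fill: take B (4 @ 243) → take A (17 @ 260) → take 20/26 of E → 205.38; 41/41 used.
2 item(s) taken whole; one partial (take 20/26 of E).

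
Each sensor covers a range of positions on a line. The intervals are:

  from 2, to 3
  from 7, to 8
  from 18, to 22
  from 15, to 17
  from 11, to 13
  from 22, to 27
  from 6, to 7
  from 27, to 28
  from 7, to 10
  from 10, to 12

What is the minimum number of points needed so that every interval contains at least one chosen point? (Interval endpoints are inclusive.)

Sorted: [2,3] [6,7] [7,8] [7,10] [10,12] [11,13] [15,17] [18,22] [22,27] [27,28]
{[2,3]} hit by 3; {[6,7],[7,8],[7,10]} hit by 7; {[10,12],[11,13]} hit by 12; {[15,17]} hit by 17; {[18,22],[22,27]} hit by 22; {[27,28]} hit by 28.
Points: 3, 7, 12, 17, 22, 28 (6 total).

6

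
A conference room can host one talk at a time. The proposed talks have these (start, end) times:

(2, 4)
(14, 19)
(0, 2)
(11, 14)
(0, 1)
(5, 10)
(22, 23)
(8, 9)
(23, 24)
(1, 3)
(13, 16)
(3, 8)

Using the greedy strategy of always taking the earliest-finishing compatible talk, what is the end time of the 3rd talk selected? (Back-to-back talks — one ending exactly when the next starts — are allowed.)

8

Sort by end time and greedily take each interval whose start is ≥ the last chosen end.
Sorted by end: (0,1)  (0,2)  (1,3)  (2,4)  (3,8)  (8,9)  (5,10)  (11,14)  (13,16)  (14,19)  (22,23)  (23,24)
take (0,1); take (1,3); skip (2,4); take (3,8); take (8,9); take (11,14); take (14,19); take (22,23); take (23,24).
Selected: (0,1) (1,3) (3,8) (8,9) (11,14) (14,19) (22,23) (23,24)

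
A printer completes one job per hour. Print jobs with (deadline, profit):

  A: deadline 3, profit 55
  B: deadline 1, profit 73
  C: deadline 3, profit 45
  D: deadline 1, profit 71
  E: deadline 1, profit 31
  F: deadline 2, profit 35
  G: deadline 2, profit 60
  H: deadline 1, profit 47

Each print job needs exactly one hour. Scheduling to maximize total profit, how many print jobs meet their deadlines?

Profit order: B=73 D=71 G=60 A=55 H=47 C=45 F=35 E=31
Assign: B→slot 1, D skipped, G→slot 2, A→slot 3, H skipped, C skipped, F skipped, E skipped.
Slots: [1:B] [2:G] [3:A]
3 of 8 scheduled.

3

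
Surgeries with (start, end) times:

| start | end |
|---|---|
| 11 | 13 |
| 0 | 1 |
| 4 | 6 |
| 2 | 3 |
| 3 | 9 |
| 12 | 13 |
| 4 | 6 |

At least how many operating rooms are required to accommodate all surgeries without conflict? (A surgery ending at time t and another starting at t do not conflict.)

Count concurrent intervals with a sweep; the peak is the room count.
starts: [0, 2, 3, 4, 4, 11, 12]
ends:   [1, 3, 6, 6, 9, 13, 13]
s0→1 e1→0 s2→1 e3→0 s3→1 s4→2 s4→3  — peak 3.

3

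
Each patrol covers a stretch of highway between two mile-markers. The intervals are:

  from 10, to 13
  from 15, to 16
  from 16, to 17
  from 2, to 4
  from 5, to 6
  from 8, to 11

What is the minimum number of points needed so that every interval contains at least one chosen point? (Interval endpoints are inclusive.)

Sort by right endpoint; whenever an interval is uncovered, place a point at its right end.
Sorted: [2,4] [5,6] [8,11] [10,13] [15,16] [16,17]
{[2,4]} hit by 4; {[5,6]} hit by 6; {[8,11],[10,13]} hit by 11; {[15,16],[16,17]} hit by 16.
Points: 4, 6, 11, 16 (4 total).

4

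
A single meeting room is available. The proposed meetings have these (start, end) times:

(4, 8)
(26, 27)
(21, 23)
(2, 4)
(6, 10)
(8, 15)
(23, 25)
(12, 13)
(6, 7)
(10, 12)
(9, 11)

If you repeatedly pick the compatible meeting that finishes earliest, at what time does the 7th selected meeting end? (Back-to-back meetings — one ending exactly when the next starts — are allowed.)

By end time: (2,4), (6,7), (4,8), (6,10), (9,11), (10,12), (12,13), (8,15), (21,23), (23,25), (26,27).
Pick (2,4); next start ≥ 4 → (6,7); next start ≥ 7 → (9,11); next start ≥ 11 → (12,13); next start ≥ 13 → (21,23); next start ≥ 23 → (23,25); next start ≥ 25 → (26,27).
Selected: (2,4) (6,7) (9,11) (12,13) (21,23) (23,25) (26,27)

27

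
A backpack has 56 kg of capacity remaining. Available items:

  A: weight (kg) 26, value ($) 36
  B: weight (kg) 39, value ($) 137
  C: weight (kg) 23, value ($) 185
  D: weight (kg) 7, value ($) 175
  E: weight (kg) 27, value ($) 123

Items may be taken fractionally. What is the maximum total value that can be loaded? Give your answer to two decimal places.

478.44

Greedy by value/weight ratio, highest first.
Ratios (sorted): D 25.00, C 8.04, E 4.56, B 3.51, A 1.38
take D (7 @ 175); take C (23 @ 185); take 26/27 of E → 118.44. Capacity used 56/56.
Total value = 478.44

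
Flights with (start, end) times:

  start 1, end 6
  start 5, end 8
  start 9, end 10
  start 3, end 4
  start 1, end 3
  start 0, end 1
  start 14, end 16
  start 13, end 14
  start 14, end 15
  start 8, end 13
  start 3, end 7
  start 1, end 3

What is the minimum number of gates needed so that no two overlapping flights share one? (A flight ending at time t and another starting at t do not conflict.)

3

Count concurrent intervals with a sweep; the peak is the room count.
starts: [0, 1, 1, 1, 3, 3, 5, 8, 9, 13, 14, 14]
ends:   [1, 3, 3, 4, 6, 7, 8, 10, 13, 14, 15, 16]
s0→1 e1→0 s1→1 s1→2 s1→3  — peak 3.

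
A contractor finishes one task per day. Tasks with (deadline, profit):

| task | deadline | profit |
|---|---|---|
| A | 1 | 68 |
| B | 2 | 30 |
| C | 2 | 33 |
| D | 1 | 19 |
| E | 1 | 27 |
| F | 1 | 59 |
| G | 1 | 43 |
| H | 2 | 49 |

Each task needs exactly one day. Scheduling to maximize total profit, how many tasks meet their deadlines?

2

Profit order: A=68 F=59 H=49 G=43 C=33 B=30 E=27 D=19
Assign: A→slot 1, F skipped, H→slot 2, G skipped, C skipped, B skipped, E skipped, D skipped.
Slots: [1:A] [2:H]
2 of 8 scheduled.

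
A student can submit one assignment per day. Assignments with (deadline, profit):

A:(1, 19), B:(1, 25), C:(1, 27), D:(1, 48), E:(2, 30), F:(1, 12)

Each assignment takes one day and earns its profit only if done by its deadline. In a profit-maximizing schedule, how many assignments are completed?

2

By profit: D(d1,48), E(d2,30), C(d1,27), B(d1,25), A(d1,19), F(d1,12)
D→slot 1; E→slot 2; C skipped; B skipped; A skipped; F skipped.
2 of 6 scheduled.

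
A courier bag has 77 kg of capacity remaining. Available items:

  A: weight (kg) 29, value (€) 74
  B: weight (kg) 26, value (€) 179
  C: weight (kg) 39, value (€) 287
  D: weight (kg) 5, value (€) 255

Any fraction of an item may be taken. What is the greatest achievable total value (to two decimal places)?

Sort by value per unit weight and fill in that order.
Order: D (255/5=51.00) > C (287/39=7.36) > B (179/26=6.88) > A (74/29=2.55)
Fill: take D (5 @ 255) → take C (39 @ 287) → take B (26 @ 179) → take 7/29 of A → 17.86; 77/77 used.
Total value = 738.86

738.86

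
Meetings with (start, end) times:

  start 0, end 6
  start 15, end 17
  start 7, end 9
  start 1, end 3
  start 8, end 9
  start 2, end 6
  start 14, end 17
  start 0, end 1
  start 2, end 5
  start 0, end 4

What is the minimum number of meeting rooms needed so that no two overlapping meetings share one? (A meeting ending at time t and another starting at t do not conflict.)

Count concurrent intervals with a sweep; the peak is the room count.
Events (time:±→running): 0:+→1 0:+→2 0:+→3 1:-→2 1:+→3 2:+→4 2:+→5 … peak 5.

5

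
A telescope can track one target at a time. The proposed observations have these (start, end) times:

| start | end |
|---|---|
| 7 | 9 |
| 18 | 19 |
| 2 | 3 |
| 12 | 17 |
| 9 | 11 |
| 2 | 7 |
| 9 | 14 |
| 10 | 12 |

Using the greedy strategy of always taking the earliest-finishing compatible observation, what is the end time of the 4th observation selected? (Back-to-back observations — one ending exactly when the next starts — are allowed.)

17

Sorted by end: (2,3)  (2,7)  (7,9)  (9,11)  (10,12)  (9,14)  (12,17)  (18,19)
take (2,3); take (7,9); take (9,11); skip (9,14); take (12,17); take (18,19).
Selected: (2,3) (7,9) (9,11) (12,17) (18,19)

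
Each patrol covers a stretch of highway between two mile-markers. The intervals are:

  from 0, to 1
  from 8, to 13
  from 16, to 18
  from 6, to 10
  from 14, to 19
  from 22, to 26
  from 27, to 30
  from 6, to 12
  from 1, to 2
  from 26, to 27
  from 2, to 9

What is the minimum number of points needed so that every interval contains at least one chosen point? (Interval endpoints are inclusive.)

5

Sorted: [0,1] [1,2] [2,9] [6,10] [6,12] [8,13] [16,18] [14,19] [22,26] [26,27] [27,30]
{[0,1],[1,2]} hit by 1; {[2,9],[6,10],[6,12],[8,13]} hit by 9; {[16,18],[14,19]} hit by 18; {[22,26],[26,27]} hit by 26; {[27,30]} hit by 30.
Points: 1, 9, 18, 26, 30 (5 total).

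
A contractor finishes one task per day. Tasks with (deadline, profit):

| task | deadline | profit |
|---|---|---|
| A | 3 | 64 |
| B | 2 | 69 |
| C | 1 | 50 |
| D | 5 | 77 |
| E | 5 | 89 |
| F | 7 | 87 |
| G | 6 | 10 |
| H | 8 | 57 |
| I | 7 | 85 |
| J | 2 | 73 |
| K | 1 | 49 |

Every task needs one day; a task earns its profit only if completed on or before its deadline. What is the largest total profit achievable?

By profit: E(d5,89), F(d7,87), I(d7,85), D(d5,77), J(d2,73), B(d2,69), A(d3,64), H(d8,57), C(d1,50), K(d1,49), G(d6,10)
E→slot 5; F→slot 7; I→slot 6; D→slot 4; J→slot 2; B→slot 1; A→slot 3; H→slot 8; C skipped; K skipped; G skipped.
Profit = 69 + 73 + 64 + 77 + 89 + 85 + 87 + 57 = 601

601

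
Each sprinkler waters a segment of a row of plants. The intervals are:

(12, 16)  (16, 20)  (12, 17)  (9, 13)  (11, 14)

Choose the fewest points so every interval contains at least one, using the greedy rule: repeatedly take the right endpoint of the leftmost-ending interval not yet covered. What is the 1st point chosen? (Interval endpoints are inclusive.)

13

Sort by right endpoint; whenever an interval is uncovered, place a point at its right end.
Sorted: [9,13] [11,14] [12,16] [12,17] [16,20]
{[9,13],[11,14],[12,16],[12,17]} hit by 13; {[16,20]} hit by 20.
Points: 13, 20 (2 total).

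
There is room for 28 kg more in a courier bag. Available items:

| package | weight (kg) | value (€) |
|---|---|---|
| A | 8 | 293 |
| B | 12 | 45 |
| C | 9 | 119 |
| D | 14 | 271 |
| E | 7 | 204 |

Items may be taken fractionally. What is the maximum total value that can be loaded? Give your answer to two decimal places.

748.64

Order: A (293/8=36.62) > E (204/7=29.14) > D (271/14=19.36) > C (119/9=13.22) > B (45/12=3.75)
Fill: take A (8 @ 293) → take E (7 @ 204) → take 13/14 of D → 251.64; 28/28 used.
Total value = 748.64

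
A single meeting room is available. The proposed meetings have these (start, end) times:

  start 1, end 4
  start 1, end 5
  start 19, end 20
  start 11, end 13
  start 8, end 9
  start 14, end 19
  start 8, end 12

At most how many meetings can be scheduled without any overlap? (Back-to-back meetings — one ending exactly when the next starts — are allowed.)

5

Order by finish time; keep every interval that doesn't clash with the previous kept one.
By end time: (1,4), (1,5), (8,9), (8,12), (11,13), (14,19), (19,20).
Pick (1,4); next start ≥ 4 → (8,9); next start ≥ 9 → (11,13); next start ≥ 13 → (14,19); next start ≥ 19 → (19,20).
Selected 5 meetings.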